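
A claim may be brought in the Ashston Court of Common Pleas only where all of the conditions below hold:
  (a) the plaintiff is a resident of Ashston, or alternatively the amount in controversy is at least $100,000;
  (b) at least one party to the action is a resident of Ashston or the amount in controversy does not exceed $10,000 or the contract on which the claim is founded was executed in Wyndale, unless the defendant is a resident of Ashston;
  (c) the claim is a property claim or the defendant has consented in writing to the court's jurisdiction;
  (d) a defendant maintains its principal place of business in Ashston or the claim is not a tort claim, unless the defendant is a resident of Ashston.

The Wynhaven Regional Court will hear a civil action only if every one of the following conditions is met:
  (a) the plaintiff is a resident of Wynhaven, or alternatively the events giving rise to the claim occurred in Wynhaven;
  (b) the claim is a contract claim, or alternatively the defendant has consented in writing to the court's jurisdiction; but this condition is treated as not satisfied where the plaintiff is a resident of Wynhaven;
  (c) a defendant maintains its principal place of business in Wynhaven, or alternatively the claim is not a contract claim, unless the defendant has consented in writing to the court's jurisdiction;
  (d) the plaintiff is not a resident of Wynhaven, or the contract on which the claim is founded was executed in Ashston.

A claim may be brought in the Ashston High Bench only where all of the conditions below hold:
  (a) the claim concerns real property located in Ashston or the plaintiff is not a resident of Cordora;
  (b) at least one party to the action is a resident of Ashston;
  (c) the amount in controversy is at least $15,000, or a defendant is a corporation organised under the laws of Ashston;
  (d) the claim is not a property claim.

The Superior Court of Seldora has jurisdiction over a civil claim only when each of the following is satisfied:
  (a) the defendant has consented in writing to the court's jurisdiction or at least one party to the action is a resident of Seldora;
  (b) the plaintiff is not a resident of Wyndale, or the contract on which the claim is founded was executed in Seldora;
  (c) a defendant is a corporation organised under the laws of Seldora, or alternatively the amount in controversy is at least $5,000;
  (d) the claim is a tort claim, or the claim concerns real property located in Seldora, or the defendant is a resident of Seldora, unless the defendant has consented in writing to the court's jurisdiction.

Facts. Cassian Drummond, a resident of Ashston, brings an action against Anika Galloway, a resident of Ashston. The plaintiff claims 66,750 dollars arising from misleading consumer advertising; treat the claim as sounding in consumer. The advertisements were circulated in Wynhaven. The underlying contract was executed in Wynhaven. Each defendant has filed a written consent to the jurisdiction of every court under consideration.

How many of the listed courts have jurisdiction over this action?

4

The Ashston Court of Common Pleas:
  (a) The plaintiff resides in Ashston, so this disjunct is met. Met.
  (b) Cassian Drummond resides in Ashston, so one alternative holds. Satisfied.
  (c) Every defendant has filed written consent, so one alternative holds. Met.
  (d) The claim is a consumer claim, not a tort claim — that alternative is enough. Satisfied.
  → The court has jurisdiction.
The Wynhaven Regional Court:
  (a) The operative events occurred in Wynhaven, which satisfies one of the alternatives. Condition met.
  (b) Every defendant has filed written consent — that alternative is enough. The exception is not triggered, since the plaintiff resides in Ashston, not Wynhaven. Satisfied.
  (c) The claim is a consumer claim, not a contract claim — that alternative is enough. Satisfied.
  (d) The plaintiff resides in Ashston, which is not Wynhaven — that alternative is enough. Condition met.
  → The court has jurisdiction.
The Ashston High Bench:
  (a) The plaintiff resides in Ashston, which is not Cordora — that alternative is enough. Condition met.
  (b) Cassian Drummond resides in Ashston. Met.
  (c) The amount in controversy is $66,750, which meets the USD 15,000 floor — that alternative is enough. Met.
  (d) The claim is a consumer claim, not a property claim. Condition met.
  → Every requirement is satisfied — jurisdiction.
The Superior Court of Seldora:
  (a) Every defendant has filed written consent, so this disjunct is met. Met.
  (b) The plaintiff resides in Ashston, which is not Wyndale, which satisfies one of the alternatives. Met.
  (c) The amount in controversy is $66,750, which meets the 5,000 dollars floor, so one alternative holds. Satisfied.
  (d) The claim is a consumer claim, not a tort claim; the claim does not concern real property; the defendant resides in Ashston, not Seldora — no alternative holds. But every defendant has filed written consent, and the 'unless' clause therefore excuses the requirement. Condition met.
  → All conditions met; jurisdiction exists.
Courts with jurisdiction: the Ashston Court of Common Pleas, the Wynhaven Regional Court, the Ashston High Bench, the Superior Court of Seldora — 4 in total.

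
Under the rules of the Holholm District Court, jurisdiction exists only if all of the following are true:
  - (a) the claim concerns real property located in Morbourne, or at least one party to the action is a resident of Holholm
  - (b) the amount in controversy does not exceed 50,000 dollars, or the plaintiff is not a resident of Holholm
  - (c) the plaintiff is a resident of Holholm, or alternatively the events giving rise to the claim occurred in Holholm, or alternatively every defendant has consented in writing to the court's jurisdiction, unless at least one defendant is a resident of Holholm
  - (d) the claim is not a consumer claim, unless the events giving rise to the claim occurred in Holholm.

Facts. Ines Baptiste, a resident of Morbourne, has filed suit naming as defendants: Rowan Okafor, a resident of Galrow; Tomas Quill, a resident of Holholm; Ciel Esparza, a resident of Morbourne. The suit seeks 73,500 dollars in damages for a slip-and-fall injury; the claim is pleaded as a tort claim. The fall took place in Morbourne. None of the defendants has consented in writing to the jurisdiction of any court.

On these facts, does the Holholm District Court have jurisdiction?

Yes

The Holholm District Court:
  (a) Tomas Quill resides in Holholm, which satisfies one of the alternatives. Met.
  (b) The plaintiff resides in Morbourne, which is not Holholm, so this disjunct is met. Condition met.
  (c) The plaintiff resides in Morbourne, not Holholm; the operative events occurred in Morbourne, not Holholm; no such written consent has been filed — none of the alternatives is met. But Tomas Quill resides in Holholm, and the 'unless' clause therefore excuses the requirement. Satisfied.
  (d) The claim is a tort claim, not a consumer claim. Satisfied.
  → All conditions met; jurisdiction exists.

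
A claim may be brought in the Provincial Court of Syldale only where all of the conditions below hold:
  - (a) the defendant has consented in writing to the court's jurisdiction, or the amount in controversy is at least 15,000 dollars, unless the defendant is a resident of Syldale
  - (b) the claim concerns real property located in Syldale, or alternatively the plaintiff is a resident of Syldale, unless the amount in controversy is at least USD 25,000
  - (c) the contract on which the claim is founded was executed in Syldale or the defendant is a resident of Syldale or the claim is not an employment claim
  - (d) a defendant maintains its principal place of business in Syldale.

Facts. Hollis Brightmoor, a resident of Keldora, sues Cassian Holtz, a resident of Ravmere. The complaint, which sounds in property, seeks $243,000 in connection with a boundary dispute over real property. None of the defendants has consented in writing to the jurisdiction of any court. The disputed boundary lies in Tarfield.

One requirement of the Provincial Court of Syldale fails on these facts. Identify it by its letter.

(d)

The Provincial Court of Syldale:
  (a) The amount in controversy is USD 243,000, which meets the $15,000 floor, so this disjunct is met. Satisfied.
  (b) The property lies in Tarfield, not Syldale; the plaintiff resides in Keldora, not Syldale — none of the alternatives is met. However, the amount in controversy is USD 243,000, which meets the USD 25,000 floor, so the 'unless' proviso supplies this condition. Satisfied.
  (c) The claim is a property claim, not an employment claim, so this disjunct is met. Condition met.
  (d) No defendant is a corporation. Not met.
Only condition (d) fails.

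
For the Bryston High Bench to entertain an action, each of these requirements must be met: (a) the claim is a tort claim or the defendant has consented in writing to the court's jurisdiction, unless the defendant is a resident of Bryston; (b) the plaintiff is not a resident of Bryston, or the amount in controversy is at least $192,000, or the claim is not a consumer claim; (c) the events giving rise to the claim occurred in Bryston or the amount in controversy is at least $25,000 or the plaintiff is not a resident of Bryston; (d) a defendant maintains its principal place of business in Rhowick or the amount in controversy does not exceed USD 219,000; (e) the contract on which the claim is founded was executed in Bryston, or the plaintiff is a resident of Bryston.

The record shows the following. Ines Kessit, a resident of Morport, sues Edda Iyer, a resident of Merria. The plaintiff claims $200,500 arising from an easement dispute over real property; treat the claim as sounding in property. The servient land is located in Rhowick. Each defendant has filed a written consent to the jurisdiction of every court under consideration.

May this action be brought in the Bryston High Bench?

No

The Bryston High Bench:
  (a) Every defendant has filed written consent — that alternative is enough. Satisfied.
  (b) The plaintiff resides in Morport, which is not Bryston, so this disjunct is met. Met.
  (c) The amount in controversy is $200,500, which meets the USD 25,000 floor, so this disjunct is met. Satisfied.
  (d) The amount in controversy is $200,500, within the 219,000 dollars ceiling, which satisfies one of the alternatives. Condition met.
  (e) No contract (and hence no place of execution) is alleged; the plaintiff resides in Morport, not Bryston — none of the alternatives is met. Not satisfied.
  → The court lacks jurisdiction.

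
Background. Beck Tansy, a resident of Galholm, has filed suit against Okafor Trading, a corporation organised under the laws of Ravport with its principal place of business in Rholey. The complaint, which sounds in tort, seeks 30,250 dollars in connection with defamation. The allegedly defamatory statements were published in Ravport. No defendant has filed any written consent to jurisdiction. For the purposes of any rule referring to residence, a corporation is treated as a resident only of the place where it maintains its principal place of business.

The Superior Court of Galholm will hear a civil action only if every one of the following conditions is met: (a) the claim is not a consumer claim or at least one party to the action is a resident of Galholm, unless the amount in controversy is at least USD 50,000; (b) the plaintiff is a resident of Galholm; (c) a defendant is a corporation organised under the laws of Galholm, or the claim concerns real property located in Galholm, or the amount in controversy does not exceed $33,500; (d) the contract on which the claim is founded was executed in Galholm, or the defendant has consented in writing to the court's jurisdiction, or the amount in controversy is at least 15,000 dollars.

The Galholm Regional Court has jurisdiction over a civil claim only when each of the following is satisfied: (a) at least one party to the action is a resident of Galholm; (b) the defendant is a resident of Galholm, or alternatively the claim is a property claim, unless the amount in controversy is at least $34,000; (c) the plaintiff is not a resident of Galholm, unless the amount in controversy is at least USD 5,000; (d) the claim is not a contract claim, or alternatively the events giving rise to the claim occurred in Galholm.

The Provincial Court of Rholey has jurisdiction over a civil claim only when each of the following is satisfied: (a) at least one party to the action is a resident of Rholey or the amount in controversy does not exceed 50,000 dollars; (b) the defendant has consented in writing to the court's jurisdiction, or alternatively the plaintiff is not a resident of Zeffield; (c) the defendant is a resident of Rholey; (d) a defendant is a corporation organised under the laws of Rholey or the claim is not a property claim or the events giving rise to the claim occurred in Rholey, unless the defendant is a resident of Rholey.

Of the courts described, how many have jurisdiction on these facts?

2

The Superior Court of Galholm:
  (a) The claim is a tort claim, not a consumer claim, so one alternative holds. Condition met.
  (b) The plaintiff resides in Galholm. Satisfied.
  (c) The amount in controversy is $30,250, within the 33,500 dollars ceiling, so one alternative holds. Met.
  (d) The amount in controversy is $30,250, which meets the $15,000 floor, so this disjunct is met. Condition met.
  → Jurisdiction lies.
The Galholm Regional Court:
  (a) Beck Tansy resides in Galholm. Condition met.
  (b) The defendant resides in Rholey, not Galholm; the claim is a tort claim, not a property claim — no alternative holds. The proviso offers no rescue either, since the amount in controversy is USD 30,250, below the 34,000 dollars floor. Not satisfied.
  (c) The plaintiff resides in Galholm. But the amount in controversy is USD 30,250, which meets the $5,000 floor, and the 'unless' clause therefore excuses the requirement. Met.
  (d) The claim is a tort claim, not a contract claim, so one alternative holds. Satisfied.
  → At least one condition fails; no jurisdiction.
The Provincial Court of Rholey:
  (a) Okafor Trading resides in Rholey, so this disjunct is met. Condition met.
  (b) The plaintiff resides in Galholm, which is not Zeffield, which satisfies one of the alternatives. Met.
  (c) The defendant resides in Rholey. Condition met.
  (d) The claim is a tort claim, not a property claim — that alternative is enough. Satisfied.
  → The court has jurisdiction.
Courts with jurisdiction: the Superior Court of Galholm, the Provincial Court of Rholey — 2 in total.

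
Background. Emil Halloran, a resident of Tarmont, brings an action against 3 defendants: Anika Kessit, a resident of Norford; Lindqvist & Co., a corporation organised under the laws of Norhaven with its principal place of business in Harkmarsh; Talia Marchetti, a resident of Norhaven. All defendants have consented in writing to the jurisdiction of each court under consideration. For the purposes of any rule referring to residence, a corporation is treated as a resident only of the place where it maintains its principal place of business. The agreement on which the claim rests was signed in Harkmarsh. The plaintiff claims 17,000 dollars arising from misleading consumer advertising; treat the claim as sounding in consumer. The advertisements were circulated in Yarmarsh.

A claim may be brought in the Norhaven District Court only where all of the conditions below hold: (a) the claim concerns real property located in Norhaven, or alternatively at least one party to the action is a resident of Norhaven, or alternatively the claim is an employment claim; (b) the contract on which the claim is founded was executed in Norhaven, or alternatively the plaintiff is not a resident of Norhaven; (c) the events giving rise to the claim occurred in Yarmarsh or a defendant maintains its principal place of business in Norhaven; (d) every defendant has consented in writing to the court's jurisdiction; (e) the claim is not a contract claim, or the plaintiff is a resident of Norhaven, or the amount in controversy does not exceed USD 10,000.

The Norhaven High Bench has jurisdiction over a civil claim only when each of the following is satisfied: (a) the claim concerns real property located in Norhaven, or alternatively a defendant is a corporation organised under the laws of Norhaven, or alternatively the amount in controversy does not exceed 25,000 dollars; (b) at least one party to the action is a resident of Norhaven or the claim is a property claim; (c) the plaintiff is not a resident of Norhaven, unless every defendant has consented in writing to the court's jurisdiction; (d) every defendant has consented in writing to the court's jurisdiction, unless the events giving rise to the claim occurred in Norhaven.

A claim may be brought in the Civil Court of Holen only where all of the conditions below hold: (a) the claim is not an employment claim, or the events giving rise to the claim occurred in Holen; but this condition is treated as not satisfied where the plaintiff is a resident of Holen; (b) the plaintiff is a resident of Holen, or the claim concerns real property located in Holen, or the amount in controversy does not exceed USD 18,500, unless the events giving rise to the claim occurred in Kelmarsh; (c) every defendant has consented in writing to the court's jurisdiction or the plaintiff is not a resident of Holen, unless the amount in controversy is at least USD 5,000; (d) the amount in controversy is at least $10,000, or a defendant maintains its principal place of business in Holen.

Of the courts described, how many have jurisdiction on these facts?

The Norhaven District Court:
  (a) Talia Marchetti resides in Norhaven, so one alternative holds. Condition met.
  (b) The plaintiff resides in Tarmont, which is not Norhaven — that alternative is enough. Condition met.
  (c) The operative events occurred in Yarmarsh, which satisfies one of the alternatives. Condition met.
  (d) Every defendant has filed written consent. Satisfied.
  (e) The claim is a consumer claim, not a contract claim, so this disjunct is met. Condition met.
  → Jurisdiction lies.
The Norhaven High Bench:
  (a) Lindqvist & Co. is organised under the laws of Norhaven, which satisfies one of the alternatives. Met.
  (b) Talia Marchetti resides in Norhaven, which satisfies one of the alternatives. Condition met.
  (c) The plaintiff resides in Tarmont, which is not Norhaven. Satisfied.
  (d) Every defendant has filed written consent. Satisfied.
  → Jurisdiction lies.
The Civil Court of Holen:
  (a) The claim is a consumer claim, not an employment claim, which satisfies one of the alternatives. The carve-out does not apply: the plaintiff resides in Tarmont, not Holen. Condition met.
  (b) The amount in controversy is USD 17,000, within the 18,500 dollars ceiling, which satisfies one of the alternatives. Satisfied.
  (c) Every defendant has filed written consent — that alternative is enough. Satisfied.
  (d) The amount in controversy is USD 17,000, which meets the 10,000 dollars floor, so one alternative holds. Met.
  → All conditions met; jurisdiction exists.
Courts with jurisdiction: the Norhaven District Court, the Norhaven High Bench, the Civil Court of Holen — 3 in total.

3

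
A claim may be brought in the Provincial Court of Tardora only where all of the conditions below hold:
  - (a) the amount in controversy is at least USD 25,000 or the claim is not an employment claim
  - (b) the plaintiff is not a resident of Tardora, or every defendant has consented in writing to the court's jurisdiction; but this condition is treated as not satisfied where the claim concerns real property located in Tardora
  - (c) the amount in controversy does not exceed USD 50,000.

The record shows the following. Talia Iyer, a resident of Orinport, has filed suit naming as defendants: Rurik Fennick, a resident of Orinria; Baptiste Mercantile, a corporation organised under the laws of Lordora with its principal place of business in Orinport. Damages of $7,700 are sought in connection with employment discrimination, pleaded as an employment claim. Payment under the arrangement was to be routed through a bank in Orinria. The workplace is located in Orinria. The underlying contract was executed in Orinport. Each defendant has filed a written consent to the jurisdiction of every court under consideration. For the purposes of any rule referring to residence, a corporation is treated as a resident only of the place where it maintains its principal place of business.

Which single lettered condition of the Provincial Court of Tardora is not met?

The Provincial Court of Tardora:
  (a) The amount in controversy is $7,700, below the USD 25,000 floor; the claim is an employment claim — none of the alternatives is met. Not met.
  (b) The plaintiff resides in Orinport, which is not Tardora, which satisfies one of the alternatives. The carve-out does not apply: the claim does not concern real property. Satisfied.
  (c) The amount in controversy is $7,700, within the USD 50,000 ceiling. Met.
Only condition (a) fails.

(a)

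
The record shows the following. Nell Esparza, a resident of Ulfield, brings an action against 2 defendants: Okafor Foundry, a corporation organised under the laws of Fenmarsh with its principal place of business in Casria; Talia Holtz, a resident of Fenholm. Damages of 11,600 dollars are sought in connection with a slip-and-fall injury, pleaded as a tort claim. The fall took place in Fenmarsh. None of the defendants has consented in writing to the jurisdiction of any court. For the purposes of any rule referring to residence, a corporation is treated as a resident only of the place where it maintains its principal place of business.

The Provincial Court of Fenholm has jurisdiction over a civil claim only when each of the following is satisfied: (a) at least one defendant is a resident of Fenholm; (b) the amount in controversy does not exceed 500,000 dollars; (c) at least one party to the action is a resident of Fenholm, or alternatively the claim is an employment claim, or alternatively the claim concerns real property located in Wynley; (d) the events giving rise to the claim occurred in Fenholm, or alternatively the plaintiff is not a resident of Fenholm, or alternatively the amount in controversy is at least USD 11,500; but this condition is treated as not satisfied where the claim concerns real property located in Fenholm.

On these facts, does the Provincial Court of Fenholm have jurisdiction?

Yes

The Provincial Court of Fenholm:
  (a) Talia Holtz resides in Fenholm. Satisfied.
  (b) The amount in controversy is $11,600, within the USD 500,000 ceiling. Met.
  (c) Talia Holtz resides in Fenholm — that alternative is enough. Condition met.
  (d) The plaintiff resides in Ulfield, which is not Fenholm, so this disjunct is met. The exception is not triggered, since the claim does not concern real property. Met.
  → All conditions met; jurisdiction exists.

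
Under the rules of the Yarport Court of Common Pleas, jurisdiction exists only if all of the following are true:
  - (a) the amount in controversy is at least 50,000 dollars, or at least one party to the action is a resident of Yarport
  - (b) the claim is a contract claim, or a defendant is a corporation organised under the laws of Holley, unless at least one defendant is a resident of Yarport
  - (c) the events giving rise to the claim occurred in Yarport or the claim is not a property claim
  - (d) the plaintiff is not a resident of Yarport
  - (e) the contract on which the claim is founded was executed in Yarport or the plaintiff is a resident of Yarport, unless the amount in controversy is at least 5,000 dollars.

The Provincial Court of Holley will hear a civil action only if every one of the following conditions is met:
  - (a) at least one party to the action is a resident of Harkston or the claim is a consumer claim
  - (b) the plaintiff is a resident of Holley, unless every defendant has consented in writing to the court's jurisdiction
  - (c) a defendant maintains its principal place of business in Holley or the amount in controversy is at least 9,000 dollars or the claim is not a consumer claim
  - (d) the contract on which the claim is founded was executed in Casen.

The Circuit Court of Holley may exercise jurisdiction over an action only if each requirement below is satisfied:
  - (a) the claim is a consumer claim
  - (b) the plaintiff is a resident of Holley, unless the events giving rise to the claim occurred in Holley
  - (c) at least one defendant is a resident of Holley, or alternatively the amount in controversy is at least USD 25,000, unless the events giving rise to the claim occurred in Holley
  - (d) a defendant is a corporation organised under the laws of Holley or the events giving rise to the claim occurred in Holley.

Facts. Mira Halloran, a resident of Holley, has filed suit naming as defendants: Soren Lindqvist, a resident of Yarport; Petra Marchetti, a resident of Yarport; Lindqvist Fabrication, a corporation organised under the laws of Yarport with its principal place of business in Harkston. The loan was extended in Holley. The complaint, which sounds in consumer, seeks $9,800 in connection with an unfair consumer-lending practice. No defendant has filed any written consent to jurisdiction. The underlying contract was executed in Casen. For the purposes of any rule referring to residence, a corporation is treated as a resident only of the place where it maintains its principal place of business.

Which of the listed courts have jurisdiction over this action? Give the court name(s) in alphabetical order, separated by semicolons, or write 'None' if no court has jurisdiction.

the Circuit Court of Holley; the Provincial Court of Holley; the Yarport Court of Common Pleas

The Yarport Court of Common Pleas:
  (a) Soren Lindqvist resides in Yarport, so this disjunct is met. Satisfied.
  (b) The claim is a consumer claim, not a contract claim; the corporate defendant(s) are organised in Yarport, not Holley — none of the alternatives is met. The proviso rescues it, though: Soren Lindqvist resides in Yarport. Met.
  (c) The claim is a consumer claim, not a property claim — that alternative is enough. Condition met.
  (d) The plaintiff resides in Holley, which is not Yarport. Satisfied.
  (e) The contract was executed in Casen, not Yarport; the plaintiff resides in Holley, not Yarport — every alternative fails. But the amount in controversy is $9,800, which meets the $5,000 floor, and the 'unless' clause therefore excuses the requirement. Satisfied.
  → All conditions met; jurisdiction exists.
The Provincial Court of Holley:
  (a) Lindqvist Fabrication resides in Harkston — that alternative is enough. Satisfied.
  (b) The plaintiff resides in Holley. Condition met.
  (c) The amount in controversy is 9,800 dollars, which meets the 9,000 dollars floor, so this disjunct is met. Met.
  (d) The contract was executed in Casen. Satisfied.
  → The court has jurisdiction.
The Circuit Court of Holley:
  (a) The claim is a consumer claim. Satisfied.
  (b) The plaintiff resides in Holley. Condition met.
  (c) No defendant resides in Holley (they reside in Yarport, Yarport, Harkston); the amount in controversy is USD 9,800, below the 25,000 dollars floor — every alternative fails. The proviso rescues it, though: the operative events occurred in Holley. Satisfied.
  (d) The operative events occurred in Holley, which satisfies one of the alternatives. Satisfied.
  → Every requirement is satisfied — jurisdiction.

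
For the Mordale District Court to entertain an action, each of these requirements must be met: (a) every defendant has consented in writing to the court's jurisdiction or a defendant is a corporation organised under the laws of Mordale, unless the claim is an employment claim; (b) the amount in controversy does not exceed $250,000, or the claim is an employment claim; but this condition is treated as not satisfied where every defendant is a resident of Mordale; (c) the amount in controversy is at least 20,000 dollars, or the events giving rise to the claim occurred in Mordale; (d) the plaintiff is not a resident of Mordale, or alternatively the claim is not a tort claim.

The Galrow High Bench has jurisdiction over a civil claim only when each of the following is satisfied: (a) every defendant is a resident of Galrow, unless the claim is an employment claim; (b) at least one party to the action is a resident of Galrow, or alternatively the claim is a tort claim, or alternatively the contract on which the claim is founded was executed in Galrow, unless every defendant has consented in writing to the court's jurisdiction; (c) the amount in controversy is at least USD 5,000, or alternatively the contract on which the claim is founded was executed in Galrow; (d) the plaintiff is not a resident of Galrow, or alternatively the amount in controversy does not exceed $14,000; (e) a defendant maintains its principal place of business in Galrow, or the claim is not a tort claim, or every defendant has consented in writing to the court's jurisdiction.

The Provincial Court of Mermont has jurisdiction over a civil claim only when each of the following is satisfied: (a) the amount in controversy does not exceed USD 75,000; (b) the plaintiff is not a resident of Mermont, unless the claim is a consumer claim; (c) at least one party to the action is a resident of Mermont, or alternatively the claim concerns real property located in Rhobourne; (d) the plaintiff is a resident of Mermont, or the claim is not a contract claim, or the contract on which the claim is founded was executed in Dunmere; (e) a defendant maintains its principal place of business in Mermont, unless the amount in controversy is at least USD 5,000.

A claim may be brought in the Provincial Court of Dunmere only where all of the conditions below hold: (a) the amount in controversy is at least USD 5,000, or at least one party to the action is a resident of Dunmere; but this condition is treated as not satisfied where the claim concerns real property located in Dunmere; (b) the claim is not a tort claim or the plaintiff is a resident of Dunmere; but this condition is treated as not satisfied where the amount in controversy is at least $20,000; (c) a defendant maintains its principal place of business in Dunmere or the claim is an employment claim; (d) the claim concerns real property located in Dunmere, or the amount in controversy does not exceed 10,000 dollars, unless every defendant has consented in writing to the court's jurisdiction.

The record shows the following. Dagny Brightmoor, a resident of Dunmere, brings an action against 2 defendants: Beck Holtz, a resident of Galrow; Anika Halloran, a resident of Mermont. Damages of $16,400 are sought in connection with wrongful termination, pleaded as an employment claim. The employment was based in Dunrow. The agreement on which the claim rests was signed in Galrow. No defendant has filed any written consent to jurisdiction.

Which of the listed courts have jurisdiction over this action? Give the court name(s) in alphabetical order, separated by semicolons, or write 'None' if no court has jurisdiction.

the Galrow High Bench; the Provincial Court of Mermont

The Mordale District Court:
  (a) No such written consent has been filed; no defendant is a corporation — every alternative fails. The proviso rescues it, though: the claim is an employment claim. Met.
  (b) The amount in controversy is 16,400 dollars, within the USD 250,000 ceiling, so this disjunct is met. The exception is not triggered, since the defendants reside as follows — Beck Holtz in Galrow, Anika Halloran in Mermont — not all in Mordale. Met.
  (c) The amount in controversy is USD 16,400, below the USD 20,000 floor; the operative events occurred in Dunrow, not Mordale — every alternative fails. Not satisfied.
  (d) The plaintiff resides in Dunmere, which is not Mordale, so this disjunct is met. Satisfied.
  → At least one condition fails; no jurisdiction.
The Galrow High Bench:
  (a) The defendants reside as follows — Beck Holtz in Galrow, Anika Halloran in Mermont — not all in Galrow. But the claim is an employment claim, and the 'unless' clause therefore excuses the requirement. Satisfied.
  (b) Beck Holtz resides in Galrow, so this disjunct is met. Met.
  (c) The amount in controversy is USD 16,400, which meets the USD 5,000 floor, which satisfies one of the alternatives. Condition met.
  (d) The plaintiff resides in Dunmere, which is not Galrow, so one alternative holds. Condition met.
  (e) The claim is an employment claim, not a tort claim, so this disjunct is met. Condition met.
  → Every requirement is satisfied — jurisdiction.
The Provincial Court of Mermont:
  (a) The amount in controversy is 16,400 dollars, within the 75,000 dollars ceiling. Condition met.
  (b) The plaintiff resides in Dunmere, which is not Mermont. Condition met.
  (c) Anika Halloran resides in Mermont, so this disjunct is met. Condition met.
  (d) The claim is an employment claim, not a contract claim, so this disjunct is met. Met.
  (e) No defendant is a corporation. But the amount in controversy is $16,400, which meets the USD 5,000 floor, and the 'unless' clause therefore excuses the requirement. Satisfied.
  → Jurisdiction lies.
The Provincial Court of Dunmere:
  (a) The amount in controversy is 16,400 dollars, which meets the USD 5,000 floor, so this disjunct is met. The exception is not triggered, since the claim does not concern real property. Met.
  (b) The claim is an employment claim, not a tort claim, so one alternative holds. The exception is not triggered, since the amount in controversy is 16,400 dollars, below the $20,000 floor. Satisfied.
  (c) The claim is an employment claim — that alternative is enough. Condition met.
  (d) The claim does not concern real property; the amount in controversy is USD 16,400, above the $10,000 ceiling — none of the alternatives is met. The proviso offers no rescue either, since no such written consent has been filed. Not met.
  → Not every requirement is met — no jurisdiction.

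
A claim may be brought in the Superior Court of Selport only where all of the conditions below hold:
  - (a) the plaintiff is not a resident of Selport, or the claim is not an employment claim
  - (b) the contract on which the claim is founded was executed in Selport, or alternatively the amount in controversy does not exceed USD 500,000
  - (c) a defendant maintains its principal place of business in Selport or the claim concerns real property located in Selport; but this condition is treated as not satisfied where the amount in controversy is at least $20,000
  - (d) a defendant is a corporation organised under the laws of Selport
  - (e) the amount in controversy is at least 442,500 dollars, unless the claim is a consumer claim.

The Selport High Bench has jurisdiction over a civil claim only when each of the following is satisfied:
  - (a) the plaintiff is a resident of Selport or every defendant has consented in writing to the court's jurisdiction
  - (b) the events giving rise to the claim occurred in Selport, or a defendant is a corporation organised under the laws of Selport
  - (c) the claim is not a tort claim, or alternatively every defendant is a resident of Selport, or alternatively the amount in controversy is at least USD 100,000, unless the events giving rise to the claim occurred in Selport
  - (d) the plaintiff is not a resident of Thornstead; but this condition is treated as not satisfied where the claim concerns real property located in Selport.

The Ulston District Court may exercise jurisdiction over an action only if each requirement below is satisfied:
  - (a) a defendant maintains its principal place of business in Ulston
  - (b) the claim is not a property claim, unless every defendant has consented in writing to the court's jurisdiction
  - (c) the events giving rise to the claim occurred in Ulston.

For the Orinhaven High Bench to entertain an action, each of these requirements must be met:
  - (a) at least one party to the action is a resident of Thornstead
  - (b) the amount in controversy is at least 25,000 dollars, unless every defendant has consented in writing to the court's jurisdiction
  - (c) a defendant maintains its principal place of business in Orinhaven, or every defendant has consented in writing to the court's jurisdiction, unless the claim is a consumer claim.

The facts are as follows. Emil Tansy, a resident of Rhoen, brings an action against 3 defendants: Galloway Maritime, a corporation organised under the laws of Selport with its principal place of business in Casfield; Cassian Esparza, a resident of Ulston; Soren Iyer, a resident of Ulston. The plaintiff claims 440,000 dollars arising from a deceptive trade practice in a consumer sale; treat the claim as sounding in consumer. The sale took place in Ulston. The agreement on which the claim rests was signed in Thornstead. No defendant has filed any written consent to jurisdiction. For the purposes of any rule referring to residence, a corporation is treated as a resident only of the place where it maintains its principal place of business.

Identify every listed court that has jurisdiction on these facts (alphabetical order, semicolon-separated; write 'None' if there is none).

The Superior Court of Selport:
  (a) The plaintiff resides in Rhoen, which is not Selport — that alternative is enough. Condition met.
  (b) The amount in controversy is $440,000, within the USD 500,000 ceiling, so one alternative holds. Met.
  (c) The corporate defendant(s) have their principal place of business in Casfield, not Selport; the claim does not concern real property — no alternative holds. Fails.
  (d) Galloway Maritime is organised under the laws of Selport. Met.
  (e) The amount in controversy is USD 440,000, below the $442,500 floor. The proviso rescues it, though: the claim is a consumer claim. Met.
  → No jurisdiction.
The Selport High Bench:
  (a) The plaintiff resides in Rhoen, not Selport; no such written consent has been filed — every alternative fails. Not met.
  (b) Galloway Maritime is organised under the laws of Selport, so this disjunct is met. Condition met.
  (c) The claim is a consumer claim, not a tort claim, so one alternative holds. Condition met.
  (d) The plaintiff resides in Rhoen, which is not Thornstead. And the carve-out is inapplicable — the claim does not concern real property. Condition met.
  → No jurisdiction.
The Ulston District Court:
  (a) The corporate defendant(s) have their principal place of business in Casfield, not Ulston. Not met.
  (b) The claim is a consumer claim, not a property claim. Satisfied.
  (c) The operative events occurred in Ulston. Satisfied.
  → Not every requirement is met — no jurisdiction.
The Orinhaven High Bench:
  (a) No party resides in Thornstead. Not met.
  (b) The amount in controversy is 440,000 dollars, which meets the 25,000 dollars floor. Condition met.
  (c) The corporate defendant(s) have their principal place of business in Casfield, not Orinhaven; no such written consent has been filed — none of the alternatives is met. The proviso rescues it, though: the claim is a consumer claim. Condition met.
  → The court lacks jurisdiction.

None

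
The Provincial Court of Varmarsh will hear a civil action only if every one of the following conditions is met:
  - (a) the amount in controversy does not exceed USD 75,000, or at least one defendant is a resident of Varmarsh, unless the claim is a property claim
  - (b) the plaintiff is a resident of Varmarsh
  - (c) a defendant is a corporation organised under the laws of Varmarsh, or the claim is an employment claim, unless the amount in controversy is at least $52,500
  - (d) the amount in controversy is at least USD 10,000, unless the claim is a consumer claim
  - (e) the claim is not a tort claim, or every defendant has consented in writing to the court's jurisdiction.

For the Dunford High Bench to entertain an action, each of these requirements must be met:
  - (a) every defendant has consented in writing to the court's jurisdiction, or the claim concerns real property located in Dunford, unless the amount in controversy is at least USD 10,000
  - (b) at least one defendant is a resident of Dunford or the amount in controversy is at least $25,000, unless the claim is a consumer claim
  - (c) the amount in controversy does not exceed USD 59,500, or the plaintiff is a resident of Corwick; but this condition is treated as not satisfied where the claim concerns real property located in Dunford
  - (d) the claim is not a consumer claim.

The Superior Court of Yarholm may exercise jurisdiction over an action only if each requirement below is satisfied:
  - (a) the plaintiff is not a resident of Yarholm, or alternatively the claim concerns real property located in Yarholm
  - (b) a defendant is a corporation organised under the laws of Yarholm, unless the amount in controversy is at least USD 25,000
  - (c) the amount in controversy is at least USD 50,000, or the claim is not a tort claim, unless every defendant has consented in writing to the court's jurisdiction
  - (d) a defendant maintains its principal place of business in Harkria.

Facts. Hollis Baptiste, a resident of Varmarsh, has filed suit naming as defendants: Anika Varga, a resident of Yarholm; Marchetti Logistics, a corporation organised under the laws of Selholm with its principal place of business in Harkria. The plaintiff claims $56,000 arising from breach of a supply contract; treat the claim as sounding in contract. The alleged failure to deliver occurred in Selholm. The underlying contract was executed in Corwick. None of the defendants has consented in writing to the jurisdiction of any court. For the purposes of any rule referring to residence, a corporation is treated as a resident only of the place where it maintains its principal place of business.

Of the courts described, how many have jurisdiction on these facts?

3

The Provincial Court of Varmarsh:
  (a) The amount in controversy is $56,000, within the $75,000 ceiling — that alternative is enough. Satisfied.
  (b) The plaintiff resides in Varmarsh. Satisfied.
  (c) The corporate defendant(s) are organised in Selholm, not Varmarsh; the claim is a contract claim, not an employment claim — every alternative fails. But the amount in controversy is USD 56,000, which meets the $52,500 floor, and the 'unless' clause therefore excuses the requirement. Condition met.
  (d) The amount in controversy is USD 56,000, which meets the USD 10,000 floor. Satisfied.
  (e) The claim is a contract claim, not a tort claim, so this disjunct is met. Met.
  → Every requirement is satisfied — jurisdiction.
The Dunford High Bench:
  (a) No such written consent has been filed; the claim does not concern real property — every alternative fails. However, the amount in controversy is $56,000, which meets the USD 10,000 floor, so the 'unless' proviso supplies this condition. Condition met.
  (b) The amount in controversy is USD 56,000, which meets the $25,000 floor — that alternative is enough. Condition met.
  (c) The amount in controversy is 56,000 dollars, within the $59,500 ceiling — that alternative is enough. The carve-out does not apply: the claim does not concern real property. Met.
  (d) The claim is a contract claim, not a consumer claim. Met.
  → Jurisdiction lies.
The Superior Court of Yarholm:
  (a) The plaintiff resides in Varmarsh, which is not Yarholm, so this disjunct is met. Satisfied.
  (b) The corporate defendant(s) are organised in Selholm, not Yarholm. However, the amount in controversy is 56,000 dollars, which meets the USD 25,000 floor, so the 'unless' proviso supplies this condition. Satisfied.
  (c) The amount in controversy is USD 56,000, which meets the 50,000 dollars floor, so one alternative holds. Satisfied.
  (d) Marchetti Logistics has its principal place of business in Harkria. Satisfied.
  → Jurisdiction lies.
Courts with jurisdiction: the Provincial Court of Varmarsh, the Dunford High Bench, the Superior Court of Yarholm — 3 in total.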